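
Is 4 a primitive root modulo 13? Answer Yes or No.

No

φ(13) = 13 − 1 = 12 = 2^2 · 3.
An element g generates (Z/13Z)^× iff g^(12/q) ≢ 1 (mod 13) for each prime q ∈ {2, 3}.
4^6 ≡ 1 (mod 13)  [q = 2: ≡ 1 ✗]
4^4 ≡ 9 (mod 13)  [q = 3: ≢ 1 ✓]
Since 4^6 ≡ 1, the order of 4 divides 6 < 12, so 4 is not a primitive root.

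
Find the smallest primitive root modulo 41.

6

φ(41) = 41 − 1 = 40 = 2^3 · 5.
Test candidates g = 2, 3, … against the prime factors q ∈ {2, 5} of φ(41): g is a generator iff g^(40/q) ≢ 1 for every such q.
g = 2: 2^20 ≡ 1 — hits 1, so not a primitive root.
g = 3: 3^20 ≡ 40; 3^8 ≡ 1 — hits 1, so not a primitive root.
g = 4: 4^20 ≡ 1 — hits 1, so not a primitive root.
g = 5: 5^20 ≡ 1 — hits 1, so not a primitive root.
g = 6: 6^20 ≡ 40; 6^8 ≡ 10 — none is 1, so 6 is a primitive root.
So 6 is the smallest generator of (Z/41Z)^×.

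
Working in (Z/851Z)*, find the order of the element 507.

3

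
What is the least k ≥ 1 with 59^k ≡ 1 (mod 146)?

Since 59 ∈ (Z/146Z)^×, its order divides φ(146) = φ(2)·φ(73) = 1·72 = 72 = 2^3 · 3^2.
Divisors of 72: 1, 2, 3, 4, 6, 8, 9, 12, 18, 24, 36, 72.
Check 59^d mod 146 for each divisor in increasing order:
59^1 ≡ 59 (mod 146)
59^2 ≡ 123 (mod 146)
59^3 ≡ 103 (mod 146)
59^4 ≡ 91 (mod 146)
59^6 ≡ 97 (mod 146)
59^8 ≡ 105 (mod 146)
59^9 ≡ 63 (mod 146)
59^12 ≡ 65 (mod 146)
59^18 ≡ 27 (mod 146)
59^24 ≡ 137 (mod 146)
59^36 ≡ 145 (mod 146)
59^72 ≡ 1 (mod 146) ✓
Therefore the multiplicative order of 59 modulo 146 is 72.

72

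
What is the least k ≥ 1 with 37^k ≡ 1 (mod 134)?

3

By Lagrange's theorem, ord_134(37) divides φ(134) = φ(2)·φ(67) = 1·66 = 66 = 2 · 3 · 11.
Divisors of 66: 1, 2, 3, 6, 11, 22, 33, 66.
Evaluate successive powers at the divisors of 66:
37^1 ≡ 37
37^2 ≡ 29
37^3 ≡ 1
So ord_134(37) = 3.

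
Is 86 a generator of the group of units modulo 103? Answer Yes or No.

Yes

φ(103) = 103 − 1 = 102 = 2 · 3 · 17.
It suffices to check that the order of 86 is not a proper divisor of 102: compute 86^(102/q) for q ∈ {2, 3, 17}.
86^51 ≡ 102 (mod 103)  [q = 2: ≢ 1 ✓]
86^34 ≡ 56 (mod 103)  [q = 3: ≢ 1 ✓]
86^6 ≡ 34 (mod 103)  [q = 17: ≢ 1 ✓]
All checks pass, so 86 has order 102 and is a primitive root modulo 103.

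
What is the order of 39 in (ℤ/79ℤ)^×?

The order of 39 must divide φ(79) = 79 − 1 = 78 = 2 · 3 · 13.
Divisors of 78: 1, 2, 3, 6, 13, 26, 39, 78.
Test each divisor d:
39^1 ≡ 39 (mod 79)
39^2 ≡ 20 (mod 79)
39^3 ≡ 69 (mod 79)
39^6 ≡ 21 (mod 79)
39^13 ≡ 56 (mod 79)
39^26 ≡ 55 (mod 79)
39^39 ≡ 78 (mod 79)
39^78 ≡ 1 (mod 79) ✓
Hence ord(39) = 78.

78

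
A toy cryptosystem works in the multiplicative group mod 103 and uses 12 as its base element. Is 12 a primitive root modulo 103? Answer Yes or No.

Yes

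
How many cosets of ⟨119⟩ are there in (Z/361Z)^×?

ord(119) | φ(361) = φ(19^2) = 19·(19−1) = 342 = 2 · 3^2 · 19.
Divisors of 342: 1, 2, 3, 6, 9, 18, 19, 38, 57, 114, 171, 342.
Compute 119^d (mod 361) for the divisors d until we hit 1:
119^1 ≡ 119
119^2 ≡ 82
119^3 ≡ 11
119^6 ≡ 121
119^9 ≡ 248
119^18 ≡ 134
119^19 ≡ 62
119^38 ≡ 234
119^57 ≡ 68
119^114 ≡ 292
119^171 ≡ 1
So ord_361(119) = 171, hence |⟨119⟩| = 171.
[(Z/361Z)^× : ⟨119⟩] = 342/171 = 2.

2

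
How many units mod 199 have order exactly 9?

6

φ(199) = 199 − 1 = 198 = 2 · 3^2 · 11.
(Z/199Z)^× is cyclic (|G| = 198); a cyclic group of order m has exactly φ(d) elements of each order d | m, and none otherwise.
9 = 3^2 divides 198, and φ(9) = 6.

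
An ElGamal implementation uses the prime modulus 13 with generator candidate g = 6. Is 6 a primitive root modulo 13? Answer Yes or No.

Yes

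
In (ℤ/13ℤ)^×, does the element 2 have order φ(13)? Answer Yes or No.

Yes

φ(13) = 13 − 1 = 12 = 2^2 · 3.
An element g generates (Z/13Z)^× iff g^(12/q) ≢ 1 (mod 13) for each prime q ∈ {2, 3}.
2^6 ≡ 12 (mod 13)  [q = 2: ≢ 1 ✓]
2^4 ≡ 3 (mod 13)  [q = 3: ≢ 1 ✓]
All checks pass, so 2 has order 12 and is a primitive root modulo 13.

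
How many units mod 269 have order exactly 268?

132

φ(269) = 269 − 1 = 268 = 2^2 · 67.
Since (Z/269Z)^× is cyclic of order 268, the number of elements of order d is φ(d) when d | 268 and 0 otherwise.
268 = 2^2 · 67 divides 268, and φ(268) = 132.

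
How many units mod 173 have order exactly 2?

1

φ(173) = 173 − 1 = 172 = 2^2 · 43.
(Z/173Z)^× is cyclic (|G| = 172); a cyclic group of order m has exactly φ(d) elements of each order d | m, and none otherwise.
2 | 172, and φ(2) = 2 − 1 = 1.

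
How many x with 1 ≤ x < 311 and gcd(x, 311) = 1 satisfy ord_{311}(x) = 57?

φ(311) = 311 − 1 = 310 = 2 · 5 · 31.
In a cyclic group of order 310, there are φ(d) elements of order d for each divisor d of 310, and zero for non-divisors.
Here 310 is not a multiple of 57, so there are no elements of order 57.

0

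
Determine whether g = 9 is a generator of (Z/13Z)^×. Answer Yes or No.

φ(13) = 13 − 1 = 12 = 2^2 · 3.
It suffices to check that the order of 9 is not a proper divisor of 12: compute 9^(12/q) for q ∈ {2, 3}.
9^6 ≡ 1 (mod 13)  [q = 2: ≡ 1 ✗]
9^4 ≡ 9 (mod 13)  [q = 3: ≢ 1 ✓]
Since 9^6 ≡ 1, the order of 9 divides 6 < 12, so 9 is not a primitive root.

No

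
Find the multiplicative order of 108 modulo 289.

The order of 108 must divide φ(289) = φ(17^2) = 17·(17−1) = 272 = 2^4 · 17.
Divisors of 272: 1, 2, 4, 8, 16, 17, 34, 68, 136, 272.
Evaluate successive powers at the divisors of 272:
108^1 ≡ 108 (mod 289)
108^2 ≡ 104 (mod 289)
108^4 ≡ 123 (mod 289)
108^8 ≡ 101 (mod 289)
108^16 ≡ 86 (mod 289)
108^17 ≡ 40 (mod 289)
108^34 ≡ 155 (mod 289)
108^68 ≡ 38 (mod 289)
108^136 ≡ 288 (mod 289)
108^272 ≡ 1 (mod 289) ✓
The smallest such exponent is 272, so the order of 108 is 272.

272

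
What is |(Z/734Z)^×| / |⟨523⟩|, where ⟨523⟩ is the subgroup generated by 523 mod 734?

3

ord(523) | φ(734) = φ(2)·φ(367) = 1·366 = 366 = 2 · 3 · 61.
Divisors of 366: 1, 2, 3, 6, 61, 122, 183, 366.
Test each divisor d:
523^1 ≡ 523 (mod 734)
523^2 ≡ 481 (mod 734)
523^3 ≡ 535 (mod 734)
523^6 ≡ 699 (mod 734)
523^61 ≡ 733 (mod 734)
523^122 ≡ 1 (mod 734) ✓
Thus |⟨523⟩| = ord(523) = 122.
[(Z/734Z)^× : ⟨523⟩] = 366/122 = 3.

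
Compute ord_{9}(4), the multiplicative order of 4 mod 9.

3

By Lagrange's theorem, ord_9(4) divides φ(9) = φ(3^2) = 3·(3−1) = 6 = 2 · 3.
Divisors of 6: 1, 2, 3, 6.
Test each divisor d:
4^1 ≡ 4 (mod 9)
4^2 ≡ 7 (mod 9)
4^3 ≡ 1 (mod 9) ✓
Therefore the multiplicative order of 4 modulo 9 is 3.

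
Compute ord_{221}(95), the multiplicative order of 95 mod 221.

The order of 95 must divide φ(221) = φ(13·17) = (13−1)·(17−1) = 12·16 = 192 = 2^6 · 3.
Divisors of 192: 1, 2, 3, 4, 6, 8, 12, 16, 24, 32, 48, 64, 96, 192.
Compute 95^d (mod 221) for the divisors d until we hit 1:
95^1 ≡ 95 (mod 221)
95^2 ≡ 185 (mod 221)
95^3 ≡ 116 (mod 221)
95^4 ≡ 191 (mod 221)
95^6 ≡ 196 (mod 221)
95^8 ≡ 16 (mod 221)
95^12 ≡ 183 (mod 221)
95^16 ≡ 35 (mod 221)
95^24 ≡ 118 (mod 221)
95^32 ≡ 120 (mod 221)
95^48 ≡ 1 (mod 221) ✓
So ord_221(95) = 48.

48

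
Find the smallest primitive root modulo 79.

φ(79) = 79 − 1 = 78 = 2 · 3 · 13.
g is a primitive root iff g^(78/q) ≢ 1 (mod 79) for each prime q ∈ {2, 3, 13}.
g = 2: 2^39 ≡ 1 — hits 1, so not a primitive root.
g = 3: 3^39 ≡ 78; 3^26 ≡ 23; 3^6 ≡ 18 — none is 1, so 3 is a primitive root.
The smallest primitive root modulo 79 is 3.

3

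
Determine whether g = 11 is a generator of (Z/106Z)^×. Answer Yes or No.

No

φ(106) = φ(2)·φ(53) = 1·52 = 52 = 2^2 · 13.
It suffices to check that the order of 11 is not a proper divisor of 52: compute 11^(52/q) for q ∈ {2, 13}.
11^26 ≡ 1 (mod 106)  [q = 2: ≡ 1 ✗]
11^4 ≡ 13 (mod 106)  [q = 13: ≢ 1 ✓]
The check at q = 2 fails, so 11 generates a proper subgroup.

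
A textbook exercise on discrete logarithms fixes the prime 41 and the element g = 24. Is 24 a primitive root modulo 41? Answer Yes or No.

Yes

φ(41) = 41 − 1 = 40 = 2^3 · 5.
An element g generates (Z/41Z)^× iff g^(40/q) ≢ 1 (mod 41) for each prime q ∈ {2, 5}.
24^20 ≡ 40 (mod 41)  [q = 2: ≢ 1 ✓]
24^8 ≡ 16 (mod 41)  [q = 5: ≢ 1 ✓]
Every test exponent gives a nontrivial residue, hence 24 generates the full group.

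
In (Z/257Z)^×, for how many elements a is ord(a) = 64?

32

φ(257) = 257 − 1 = 256 = 2^8.
In a cyclic group of order 256, there are φ(d) elements of order d for each divisor d of 256, and zero for non-divisors.
64 = 2^6 divides 256, and φ(64) = 32.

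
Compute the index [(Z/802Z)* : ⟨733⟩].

ord(733) | φ(802) = φ(2)·φ(401) = 1·400 = 400 = 2^4 · 5^2.
Divisors of 400: 1, 2, 4, 5, 8, 10, 16, 20, 25, 40, 50, 80, 100, 200, 400.
Check 733^d mod 802 for each divisor in increasing order:
733^1 ≡ 733 (mod 802)
733^2 ≡ 751 (mod 802)
733^4 ≡ 195 (mod 802)
733^5 ≡ 179 (mod 802)
733^8 ≡ 331 (mod 802)
733^10 ≡ 763 (mod 802)
733^16 ≡ 489 (mod 802)
733^20 ≡ 719 (mod 802)
733^25 ≡ 381 (mod 802)
733^40 ≡ 473 (mod 802)
733^50 ≡ 801 (mod 802)
733^80 ≡ 773 (mod 802)
733^100 ≡ 1 (mod 802) ✓
So ord_802(733) = 100, hence |⟨733⟩| = 100.
The index is φ(802) / ord(733) = 400 / 100 = 4.

4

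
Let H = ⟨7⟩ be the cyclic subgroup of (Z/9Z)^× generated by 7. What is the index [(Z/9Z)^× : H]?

2

Since 7 ∈ (Z/9Z)^×, its order divides φ(9) = φ(3^2) = 3·(3−1) = 6 = 2 · 3.
Divisors of 6: 1, 2, 3, 6.
Evaluate successive powers at the divisors of 6:
7^1 ≡ 7 (mod 9)
7^2 ≡ 4 (mod 9)
7^3 ≡ 1 (mod 9) ✓
The order of 7 is 3, so the subgroup it generates has 3 elements.
The index is φ(9) / ord(7) = 6 / 3 = 2.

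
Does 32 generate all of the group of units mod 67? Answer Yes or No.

Yes

φ(67) = 67 − 1 = 66 = 2 · 3 · 11.
Test 32^(66/q) mod 67 for each prime factor q of 66:
32^33 ≡ 66 (mod 67)  [q = 2: ≢ 1 ✓]
32^22 ≡ 29 (mod 67)  [q = 3: ≢ 1 ✓]
32^6 ≡ 25 (mod 67)  [q = 11: ≢ 1 ✓]
Every test exponent gives a nontrivial residue, hence 32 generates the full group.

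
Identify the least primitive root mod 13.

φ(13) = 13 − 1 = 12 = 2^2 · 3.
Test candidates g = 2, 3, … against the prime factors q ∈ {2, 3} of φ(13): g is a generator iff g^(12/q) ≢ 1 for every such q.
g = 2: 2^6 ≡ 12; 2^4 ≡ 3 — none is 1, so 2 is a primitive root.
The smallest primitive root modulo 13 is 2.

2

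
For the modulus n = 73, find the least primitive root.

5

φ(73) = 73 − 1 = 72 = 2^3 · 3^2.
g is a primitive root iff g^(72/q) ≢ 1 (mod 73) for each prime q ∈ {2, 3}.
g = 2: 2^36 ≡ 1 — hits 1, so not a primitive root.
g = 3: 3^36 ≡ 1 — hits 1, so not a primitive root.
g = 4: 4^36 ≡ 1 — hits 1, so not a primitive root.
g = 5: 5^36 ≡ 72; 5^24 ≡ 8 — none is 1, so 5 is a primitive root.
The smallest primitive root modulo 73 is 5.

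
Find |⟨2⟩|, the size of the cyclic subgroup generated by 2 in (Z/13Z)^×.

12

Since 2 ∈ (Z/13Z)^×, its order divides φ(13) = 13 − 1 = 12 = 2^2 · 3.
Divisors of 12: 1, 2, 3, 4, 6, 12.
Test each divisor d:
2^1 ≡ 2 (mod 13)
2^2 ≡ 4 (mod 13)
2^3 ≡ 8 (mod 13)
2^4 ≡ 3 (mod 13)
2^6 ≡ 12 (mod 13)
2^12 ≡ 1 (mod 13) ✓
Hence ord(2) = 12.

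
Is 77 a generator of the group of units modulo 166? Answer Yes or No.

No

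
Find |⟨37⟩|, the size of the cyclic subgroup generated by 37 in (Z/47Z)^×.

Since 37 ∈ (Z/47Z)^×, its order divides φ(47) = 47 − 1 = 46 = 2 · 23.
Divisors of 46: 1, 2, 23, 46.
Compute 37^d (mod 47) for the divisors d until we hit 1:
37^1 ≡ 37
37^2 ≡ 6
37^23 ≡ 1
Therefore the multiplicative order of 37 modulo 47 is 23.

23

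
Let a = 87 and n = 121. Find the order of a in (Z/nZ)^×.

22

By Lagrange's theorem, ord_121(87) divides φ(121) = φ(11^2) = 11·(11−1) = 110 = 2 · 5 · 11.
Divisors of 110: 1, 2, 5, 10, 11, 22, 55, 110.
Compute 87^d (mod 121) for the divisors d until we hit 1:
87^1 ≡ 87 (mod 121)
87^2 ≡ 67 (mod 121)
87^5 ≡ 76 (mod 121)
87^10 ≡ 89 (mod 121)
87^11 ≡ 120 (mod 121)
87^22 ≡ 1 (mod 121) ✓
So ord_121(87) = 22.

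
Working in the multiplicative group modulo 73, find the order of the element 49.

12

The order of 49 must divide φ(73) = 73 − 1 = 72 = 2^3 · 3^2.
Divisors of 72: 1, 2, 3, 4, 6, 8, 9, 12, 18, 24, 36, 72.
Test each divisor d:
49^1 ≡ 49 (mod 73)
49^2 ≡ 65 (mod 73)
49^3 ≡ 46 (mod 73)
49^4 ≡ 64 (mod 73)
49^6 ≡ 72 (mod 73)
49^8 ≡ 8 (mod 73)
49^9 ≡ 27 (mod 73)
49^12 ≡ 1 (mod 73) ✓
Hence ord(49) = 12.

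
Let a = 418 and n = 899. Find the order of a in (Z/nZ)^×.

ord(418) | φ(899) = φ(29·31) = (29−1)·(31−1) = 28·30 = 840 = 2^3 · 3 · 5 · 7.
Divisors of 840: 1, 2, 3, 4, 5, 6, 7, 8, 10, 12, 14, 15, 20, 21, 24, 28, 30, 35, 40, 42, 56, 60, 70, 84, 105, 120, 140, 168, 210, 280, 420, 840.
Test each divisor d:
418^1 ≡ 418
418^2 ≡ 318
418^3 ≡ 771
418^4 ≡ 436
418^5 ≡ 650
418^6 ≡ 202
418^7 ≡ 829
418^8 ≡ 407
418^10 ≡ 869
418^12 ≡ 349
418^14 ≡ 405
418^15 ≡ 278
418^20 ≡ 1
So ord_899(418) = 20.

20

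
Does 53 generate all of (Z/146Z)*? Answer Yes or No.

Yes

φ(146) = φ(2)·φ(73) = 1·72 = 72 = 2^3 · 3^2.
Test 53^(72/q) mod 146 for each prime factor q of 72:
53^36 ≡ 145 (mod 146)  [q = 2: ≢ 1 ✓]
53^24 ≡ 137 (mod 146)  [q = 3: ≢ 1 ✓]
All checks pass, so 53 has order 72 and is a primitive root modulo 146.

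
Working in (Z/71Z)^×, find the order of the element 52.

70

By Lagrange's theorem, ord_71(52) divides φ(71) = 71 − 1 = 70 = 2 · 5 · 7.
Divisors of 70: 1, 2, 5, 7, 10, 14, 35, 70.
Test each divisor d:
52^1 ≡ 52
52^2 ≡ 6
52^5 ≡ 26
52^7 ≡ 14
52^10 ≡ 37
52^14 ≡ 54
52^35 ≡ 70
52^70 ≡ 1
Hence ord(52) = 70.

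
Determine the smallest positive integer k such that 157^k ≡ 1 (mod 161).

Since 157 ∈ (Z/161Z)^×, its order divides φ(161) = φ(7·23) = (7−1)·(23−1) = 6·22 = 132 = 2^2 · 3 · 11.
Divisors of 132: 1, 2, 3, 4, 6, 11, 12, 22, 33, 44, 66, 132.
Check 157^d mod 161 for each divisor in increasing order:
157^1 ≡ 157 (mod 161)
157^2 ≡ 16 (mod 161)
157^3 ≡ 97 (mod 161)
157^4 ≡ 95 (mod 161)
157^6 ≡ 71 (mod 161)
157^11 ≡ 68 (mod 161)
157^12 ≡ 50 (mod 161)
157^22 ≡ 116 (mod 161)
157^33 ≡ 160 (mod 161)
157^44 ≡ 93 (mod 161)
157^66 ≡ 1 (mod 161) ✓
So ord_161(157) = 66.

66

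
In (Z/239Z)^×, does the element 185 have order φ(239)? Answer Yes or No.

Yes

φ(239) = 239 − 1 = 238 = 2 · 7 · 17.
Test 185^(238/q) mod 239 for each prime factor q of 238:
185^119 ≡ 238 (mod 239)  [q = 2: ≢ 1 ✓]
185^34 ≡ 24 (mod 239)  [q = 7: ≢ 1 ✓]
185^14 ≡ 128 (mod 239)  [q = 17: ≢ 1 ✓]
All checks pass, so 185 has order 238 and is a primitive root modulo 239.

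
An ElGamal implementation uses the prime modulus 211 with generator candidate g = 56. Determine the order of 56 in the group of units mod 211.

105

By Lagrange's theorem, ord_211(56) divides φ(211) = 211 − 1 = 210 = 2 · 3 · 5 · 7.
Divisors of 210: 1, 2, 3, 5, 6, 7, 10, 14, 15, 21, 30, 35, 42, 70, 105, 210.
Evaluate successive powers at the divisors of 210:
56^1 ≡ 56
56^2 ≡ 182
56^3 ≡ 64
56^5 ≡ 43
56^6 ≡ 87
56^7 ≡ 19
56^10 ≡ 161
56^14 ≡ 150
56^15 ≡ 171
56^21 ≡ 107
56^30 ≡ 123
56^35 ≡ 14
56^42 ≡ 55
56^70 ≡ 196
56^105 ≡ 1
The smallest such exponent is 105, so the order of 56 is 105.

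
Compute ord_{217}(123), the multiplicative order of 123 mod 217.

ord(123) | φ(217) = φ(7·31) = (7−1)·(31−1) = 6·30 = 180 = 2^2 · 3^2 · 5.
Divisors of 180: 1, 2, 3, 4, 5, 6, 9, 10, 12, 15, 18, 20, 30, 36, 45, 60, 90, 180.
Check 123^d mod 217 for each divisor in increasing order:
123^1 ≡ 123 (mod 217)
123^2 ≡ 156 (mod 217)
123^3 ≡ 92 (mod 217)
123^4 ≡ 32 (mod 217)
123^5 ≡ 30 (mod 217)
123^6 ≡ 1 (mod 217) ✓
Therefore the multiplicative order of 123 modulo 217 is 6.

6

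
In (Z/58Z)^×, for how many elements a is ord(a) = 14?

φ(58) = φ(2)·φ(29) = 1·28 = 28 = 2^2 · 7.
Since (Z/58Z)^× is cyclic of order 28, the number of elements of order d is φ(d) when d | 28 and 0 otherwise.
14 = 2 · 7 divides 28, and φ(14) = 6.

6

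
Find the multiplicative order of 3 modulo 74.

Since 3 ∈ (Z/74Z)^×, its order divides φ(74) = φ(2)·φ(37) = 1·36 = 36 = 2^2 · 3^2.
Divisors of 36: 1, 2, 3, 4, 6, 9, 12, 18, 36.
Compute 3^d (mod 74) for the divisors d until we hit 1:
3^1 ≡ 3
3^2 ≡ 9
3^3 ≡ 27
3^4 ≡ 7
3^6 ≡ 63
3^9 ≡ 73
3^12 ≡ 47
3^18 ≡ 1
So ord_74(3) = 18.

18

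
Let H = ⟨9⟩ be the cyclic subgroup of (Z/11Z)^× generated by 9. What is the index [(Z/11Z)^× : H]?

The order of 9 must divide φ(11) = 11 − 1 = 10 = 2 · 5.
Divisors of 10: 1, 2, 5, 10.
Compute 9^d (mod 11) for the divisors d until we hit 1:
9^1 ≡ 9
9^2 ≡ 4
9^5 ≡ 1
So ord_11(9) = 5, hence |⟨9⟩| = 5.
Index = |(Z/11Z)^×| / |⟨9⟩| = 10 / 5 = 2.

2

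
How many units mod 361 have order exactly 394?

0

φ(361) = φ(19^2) = 19·(19−1) = 342 = 2 · 3^2 · 19.
(Z/361Z)^× is cyclic (|G| = 342); a cyclic group of order m has exactly φ(d) elements of each order d | m, and none otherwise.
394 does not divide 342, so no element of (Z/361Z)^× has order 394.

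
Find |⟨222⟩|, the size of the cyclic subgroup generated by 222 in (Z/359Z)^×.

179

By Lagrange's theorem, ord_359(222) divides φ(359) = 359 − 1 = 358 = 2 · 179.
Divisors of 358: 1, 2, 179, 358.
Compute 222^d (mod 359) for the divisors d until we hit 1:
222^1 ≡ 222
222^2 ≡ 101
222^179 ≡ 1
Hence ord(222) = 179.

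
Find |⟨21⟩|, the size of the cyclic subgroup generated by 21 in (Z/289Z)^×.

The order of 21 must divide φ(289) = φ(17^2) = 17·(17−1) = 272 = 2^4 · 17.
Divisors of 272: 1, 2, 4, 8, 16, 17, 34, 68, 136, 272.
Evaluate successive powers at the divisors of 272:
21^1 ≡ 21 (mod 289)
21^2 ≡ 152 (mod 289)
21^4 ≡ 273 (mod 289)
21^8 ≡ 256 (mod 289)
21^16 ≡ 222 (mod 289)
21^17 ≡ 38 (mod 289)
21^34 ≡ 288 (mod 289)
21^68 ≡ 1 (mod 289) ✓
So ord_289(21) = 68.

68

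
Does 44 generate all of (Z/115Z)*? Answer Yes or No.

No

115 = 5 · 23 is a product of two distinct odd primes, so (Z/115Z)^× ≅ (Z/5Z)^× × (Z/23Z)^× is not cyclic.
No primitive root modulo 115 exists; in particular 44 is not one.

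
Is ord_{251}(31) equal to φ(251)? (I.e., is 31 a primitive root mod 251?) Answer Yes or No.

No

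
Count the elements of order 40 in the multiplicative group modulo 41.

φ(41) = 41 − 1 = 40 = 2^3 · 5.
(Z/41Z)^× is cyclic (|G| = 40); a cyclic group of order m has exactly φ(d) elements of each order d | m, and none otherwise.
40 = 2^3 · 5 divides 40, and φ(40) = 16.

16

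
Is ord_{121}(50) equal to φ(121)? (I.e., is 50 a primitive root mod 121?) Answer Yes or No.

Yes

φ(121) = φ(11^2) = 11·(11−1) = 110 = 2 · 5 · 11.
It suffices to check that the order of 50 is not a proper divisor of 110: compute 50^(110/q) for q ∈ {2, 5, 11}.
50^55 ≡ 120 (mod 121)  [q = 2: ≢ 1 ✓]
50^22 ≡ 3 (mod 121)  [q = 5: ≢ 1 ✓]
50^10 ≡ 89 (mod 121)  [q = 11: ≢ 1 ✓]
None equal 1, so ord_121(50) = 110: 50 is a primitive root.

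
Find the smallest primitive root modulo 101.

2

φ(101) = 101 − 1 = 100 = 2^2 · 5^2.
g is a primitive root iff g^(100/q) ≢ 1 (mod 101) for each prime q ∈ {2, 5}.
g = 2: 2^50 ≡ 100; 2^20 ≡ 95 — none is 1, so 2 is a primitive root.
So 2 is the smallest generator of (Z/101Z)^×.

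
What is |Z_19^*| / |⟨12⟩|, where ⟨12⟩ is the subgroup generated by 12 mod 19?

3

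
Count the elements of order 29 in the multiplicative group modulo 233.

28

φ(233) = 233 − 1 = 232 = 2^3 · 29.
In a cyclic group of order 232, there are φ(d) elements of order d for each divisor d of 232, and zero for non-divisors.
29 | 232, and φ(29) = 29 − 1 = 28.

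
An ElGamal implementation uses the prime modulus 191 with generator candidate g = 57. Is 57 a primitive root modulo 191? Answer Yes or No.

φ(191) = 191 − 1 = 190 = 2 · 5 · 19.
It suffices to check that the order of 57 is not a proper divisor of 190: compute 57^(190/q) for q ∈ {2, 5, 19}.
57^95 ≡ 190 (mod 191)  [q = 2: ≢ 1 ✓]
57^38 ≡ 184 (mod 191)  [q = 5: ≢ 1 ✓]
57^10 ≡ 32 (mod 191)  [q = 19: ≢ 1 ✓]
Every test exponent gives a nontrivial residue, hence 57 generates the full group.

Yes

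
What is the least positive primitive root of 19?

2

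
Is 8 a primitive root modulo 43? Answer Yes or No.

No

φ(43) = 43 − 1 = 42 = 2 · 3 · 7.
An element g generates (Z/43Z)^× iff g^(42/q) ≢ 1 (mod 43) for each prime q ∈ {2, 3, 7}.
8^21 ≡ 42 (mod 43)  [q = 2: ≢ 1 ✓]
8^14 ≡ 1 (mod 43)  [q = 3: ≡ 1 ✗]
8^6 ≡ 16 (mod 43)  [q = 7: ≢ 1 ✓]
Since 8^14 ≡ 1, the order of 8 divides 14 < 42, so 8 is not a primitive root.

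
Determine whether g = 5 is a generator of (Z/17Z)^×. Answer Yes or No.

Yes

φ(17) = 17 − 1 = 16 = 2^4.
It suffices to check that the order of 5 is not a proper divisor of 16: compute 5^(16/q) for q ∈ {2}.
5^8 ≡ 16 (mod 17)  [q = 2: ≢ 1 ✓]
All checks pass, so 5 has order 16 and is a primitive root modulo 17.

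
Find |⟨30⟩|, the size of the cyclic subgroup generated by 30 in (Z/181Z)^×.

Since 30 ∈ (Z/181Z)^×, its order divides φ(181) = 181 − 1 = 180 = 2^2 · 3^2 · 5.
Divisors of 180: 1, 2, 3, 4, 5, 6, 9, 10, 12, 15, 18, 20, 30, 36, 45, 60, 90, 180.
Compute 30^d (mod 181) for the divisors d until we hit 1:
30^1 ≡ 30 (mod 181)
30^2 ≡ 176 (mod 181)
30^3 ≡ 31 (mod 181)
30^4 ≡ 25 (mod 181)
30^5 ≡ 26 (mod 181)
30^6 ≡ 56 (mod 181)
30^9 ≡ 107 (mod 181)
30^10 ≡ 133 (mod 181)
30^12 ≡ 59 (mod 181)
30^15 ≡ 19 (mod 181)
30^18 ≡ 46 (mod 181)
30^20 ≡ 132 (mod 181)
30^30 ≡ 180 (mod 181)
30^36 ≡ 125 (mod 181)
30^45 ≡ 162 (mod 181)
30^60 ≡ 1 (mod 181) ✓
The smallest such exponent is 60, so the order of 30 is 60.

60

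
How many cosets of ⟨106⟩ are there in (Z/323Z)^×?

24

ord(106) | φ(323) = φ(17·19) = (17−1)·(19−1) = 16·18 = 288 = 2^5 · 3^2.
Divisors of 288: 1, 2, 3, 4, 6, 8, 9, 12, 16, 18, 24, 32, 36, 48, 72, 96, 144, 288.
Test each divisor d:
106^1 ≡ 106
106^2 ≡ 254
106^3 ≡ 115
106^4 ≡ 239
106^6 ≡ 305
106^8 ≡ 273
106^9 ≡ 191
106^12 ≡ 1
Thus |⟨106⟩| = ord(106) = 12.
[(Z/323Z)^× : ⟨106⟩] = 288/12 = 24.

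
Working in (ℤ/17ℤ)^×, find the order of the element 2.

8

By Lagrange's theorem, ord_17(2) divides φ(17) = 17 − 1 = 16 = 2^4.
Divisors of 16: 1, 2, 4, 8, 16.
Test each divisor d:
2^1 ≡ 2
2^2 ≡ 4
2^4 ≡ 16
2^8 ≡ 1
So ord_17(2) = 8.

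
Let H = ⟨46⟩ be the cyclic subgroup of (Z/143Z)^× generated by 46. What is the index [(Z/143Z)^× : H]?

2

By Lagrange's theorem, ord_143(46) divides φ(143) = φ(11·13) = (11−1)·(13−1) = 10·12 = 120 = 2^3 · 3 · 5.
Divisors of 120: 1, 2, 3, 4, 5, 6, 8, 10, 12, 15, 20, 24, 30, 40, 60, 120.
Compute 46^d (mod 143) for the divisors d until we hit 1:
46^1 ≡ 46
46^2 ≡ 114
46^3 ≡ 96
46^4 ≡ 126
46^5 ≡ 76
46^6 ≡ 64
46^8 ≡ 3
46^10 ≡ 56
46^12 ≡ 92
46^15 ≡ 109
46^20 ≡ 133
46^24 ≡ 27
46^30 ≡ 12
46^40 ≡ 100
46^60 ≡ 1
Thus |⟨46⟩| = ord(46) = 60.
The index is φ(143) / ord(46) = 120 / 60 = 2.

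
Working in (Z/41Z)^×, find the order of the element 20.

20

The order of 20 must divide φ(41) = 41 − 1 = 40 = 2^3 · 5.
Divisors of 40: 1, 2, 4, 5, 8, 10, 20, 40.
Check 20^d mod 41 for each divisor in increasing order:
20^1 ≡ 20 (mod 41)
20^2 ≡ 31 (mod 41)
20^4 ≡ 18 (mod 41)
20^5 ≡ 32 (mod 41)
20^8 ≡ 37 (mod 41)
20^10 ≡ 40 (mod 41)
20^20 ≡ 1 (mod 41) ✓
So ord_41(20) = 20.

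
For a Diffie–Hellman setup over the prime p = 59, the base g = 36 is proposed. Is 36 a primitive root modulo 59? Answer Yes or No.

φ(59) = 59 − 1 = 58 = 2 · 29.
Test 36^(58/q) mod 59 for each prime factor q of 58:
36^29 ≡ 1 (mod 59)  [q = 2: ≡ 1 ✗]
36^2 ≡ 57 (mod 59)  [q = 29: ≢ 1 ✓]
The check at q = 2 fails, so 36 generates a proper subgroup.

No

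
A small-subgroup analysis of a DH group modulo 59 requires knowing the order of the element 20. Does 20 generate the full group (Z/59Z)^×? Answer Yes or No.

φ(59) = 59 − 1 = 58 = 2 · 29.
20 is a primitive root mod 59 iff 20^(φ(59)/q) ≢ 1 for every prime q | φ(59), i.e. q ∈ {2, 29}.
20^29 ≡ 1 (mod 59)  [q = 2: ≡ 1 ✗]
20^2 ≡ 46 (mod 59)  [q = 29: ≢ 1 ✓]
20^29 ≡ 1 shows ord(20) | 29, strictly less than φ(59); not a primitive root.

No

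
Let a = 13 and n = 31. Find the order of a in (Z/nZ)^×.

Since 13 ∈ (Z/31Z)^×, its order divides φ(31) = 31 − 1 = 30 = 2 · 3 · 5.
Divisors of 30: 1, 2, 3, 5, 6, 10, 15, 30.
Test each divisor d:
13^1 ≡ 13
13^2 ≡ 14
13^3 ≡ 27
13^5 ≡ 6
13^6 ≡ 16
13^10 ≡ 5
13^15 ≡ 30
13^30 ≡ 1
Hence ord(13) = 30.

30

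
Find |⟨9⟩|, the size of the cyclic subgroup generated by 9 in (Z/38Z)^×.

ord(9) | φ(38) = φ(2)·φ(19) = 1·18 = 18 = 2 · 3^2.
Divisors of 18: 1, 2, 3, 6, 9, 18.
Test each divisor d:
9^1 ≡ 9 (mod 38)
9^2 ≡ 5 (mod 38)
9^3 ≡ 7 (mod 38)
9^6 ≡ 11 (mod 38)
9^9 ≡ 1 (mod 38) ✓
So ord_38(9) = 9.

9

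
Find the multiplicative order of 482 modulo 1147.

30

ord(482) | φ(1147) = φ(31·37) = (31−1)·(37−1) = 30·36 = 1080 = 2^3 · 3^3 · 5.
Divisors of 1080: 1, 2, 3, 4, 5, 6, 8, 9, 10, 12, 15, 18, 20, 24, 27, 30, 36, 40, 45, 54, 60, 72, 90, 108, 120, 135, 180, 216, 270, 360, 540, 1080.
Evaluate successive powers at the divisors of 1080:
482^1 ≡ 482 (mod 1147)
482^2 ≡ 630 (mod 1147)
482^3 ≡ 852 (mod 1147)
482^4 ≡ 38 (mod 1147)
482^5 ≡ 1111 (mod 1147)
482^6 ≡ 1000 (mod 1147)
482^8 ≡ 297 (mod 1147)
482^9 ≡ 926 (mod 1147)
482^10 ≡ 149 (mod 1147)
482^12 ≡ 963 (mod 1147)
482^15 ≡ 371 (mod 1147)
482^18 ≡ 667 (mod 1147)
482^20 ≡ 408 (mod 1147)
482^24 ≡ 593 (mod 1147)
482^27 ≡ 556 (mod 1147)
482^30 ≡ 1 (mod 1147) ✓
So ord_1147(482) = 30.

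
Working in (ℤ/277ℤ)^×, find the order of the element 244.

92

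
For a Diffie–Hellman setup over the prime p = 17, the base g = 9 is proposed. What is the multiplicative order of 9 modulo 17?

8

ord(9) | φ(17) = 17 − 1 = 16 = 2^4.
Divisors of 16: 1, 2, 4, 8, 16.
Test each divisor d:
9^1 ≡ 9
9^2 ≡ 13
9^4 ≡ 16
9^8 ≡ 1
So ord_17(9) = 8.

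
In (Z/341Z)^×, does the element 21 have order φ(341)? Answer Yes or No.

341 = 11 · 31 is a product of two distinct odd primes, so (Z/341Z)^× ≅ (Z/11Z)^× × (Z/31Z)^× is not cyclic.
No primitive root modulo 341 exists; in particular 21 is not one.

No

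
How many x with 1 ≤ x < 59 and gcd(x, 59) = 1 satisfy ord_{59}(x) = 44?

φ(59) = 59 − 1 = 58 = 2 · 29.
(Z/59Z)^× is cyclic (|G| = 58); a cyclic group of order m has exactly φ(d) elements of each order d | m, and none otherwise.
Since 44 ∤ 58, the count is 0.

0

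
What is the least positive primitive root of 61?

2

φ(61) = 61 − 1 = 60 = 2^2 · 3 · 5.
Test candidates g = 2, 3, … against the prime factors q ∈ {2, 3, 5} of φ(61): g is a generator iff g^(60/q) ≢ 1 for every such q.
g = 2: 2^30 ≡ 60; 2^20 ≡ 47; 2^12 ≡ 9 — none is 1, so 2 is a primitive root.
So 2 is the smallest generator of (Z/61Z)^×.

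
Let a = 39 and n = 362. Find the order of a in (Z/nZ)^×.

The order of 39 must divide φ(362) = φ(2)·φ(181) = 1·180 = 180 = 2^2 · 3^2 · 5.
Divisors of 180: 1, 2, 3, 4, 5, 6, 9, 10, 12, 15, 18, 20, 30, 36, 45, 60, 90, 180.
Compute 39^d (mod 362) for the divisors d until we hit 1:
39^1 ≡ 39 (mod 362)
39^2 ≡ 73 (mod 362)
39^3 ≡ 313 (mod 362)
39^4 ≡ 261 (mod 362)
39^5 ≡ 43 (mod 362)
39^6 ≡ 229 (mod 362)
39^9 ≡ 1 (mod 362) ✓
The smallest such exponent is 9, so the order of 39 is 9.

9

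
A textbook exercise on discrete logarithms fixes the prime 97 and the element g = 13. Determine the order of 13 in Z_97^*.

96

The order of 13 must divide φ(97) = 97 − 1 = 96 = 2^5 · 3.
Divisors of 96: 1, 2, 3, 4, 6, 8, 12, 16, 24, 32, 48, 96.
Test each divisor d:
13^1 ≡ 13
13^2 ≡ 72
13^3 ≡ 63
13^4 ≡ 43
13^6 ≡ 89
13^8 ≡ 6
13^12 ≡ 64
13^16 ≡ 36
13^24 ≡ 22
13^32 ≡ 35
13^48 ≡ 96
13^96 ≡ 1
Hence ord(13) = 96.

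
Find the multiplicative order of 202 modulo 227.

By Lagrange's theorem, ord_227(202) divides φ(227) = 227 − 1 = 226 = 2 · 113.
Divisors of 226: 1, 2, 113, 226.
Check 202^d mod 227 for each divisor in increasing order:
202^1 ≡ 202
202^2 ≡ 171
202^113 ≡ 226
202^226 ≡ 1
The smallest such exponent is 226, so the order of 202 is 226.

226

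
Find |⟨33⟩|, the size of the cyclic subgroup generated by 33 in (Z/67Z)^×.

33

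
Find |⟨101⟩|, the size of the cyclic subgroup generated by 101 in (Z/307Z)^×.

51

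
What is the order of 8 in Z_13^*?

By Lagrange's theorem, ord_13(8) divides φ(13) = 13 − 1 = 12 = 2^2 · 3.
Divisors of 12: 1, 2, 3, 4, 6, 12.
Test each divisor d:
8^1 ≡ 8
8^2 ≡ 12
8^3 ≡ 5
8^4 ≡ 1
So ord_13(8) = 4.

4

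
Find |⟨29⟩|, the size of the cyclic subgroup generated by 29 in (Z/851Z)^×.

132

The order of 29 must divide φ(851) = φ(23·37) = (23−1)·(37−1) = 22·36 = 792 = 2^3 · 3^2 · 11.
Divisors of 792: 1, 2, 3, 4, 6, 8, 9, 11, 12, 18, 22, 24, 33, 36, 44, 66, 72, 88, 99, 132, 198, 264, 396, 792.
Check 29^d mod 851 for each divisor in increasing order:
29^1 ≡ 29 (mod 851)
29^2 ≡ 841 (mod 851)
29^3 ≡ 561 (mod 851)
29^4 ≡ 100 (mod 851)
29^6 ≡ 702 (mod 851)
29^8 ≡ 639 (mod 851)
29^9 ≡ 660 (mod 851)
29^11 ≡ 208 (mod 851)
29^12 ≡ 75 (mod 851)
29^18 ≡ 739 (mod 851)
29^22 ≡ 714 (mod 851)
29^24 ≡ 519 (mod 851)
29^33 ≡ 438 (mod 851)
29^36 ≡ 630 (mod 851)
29^44 ≡ 47 (mod 851)
29^66 ≡ 369 (mod 851)
29^72 ≡ 334 (mod 851)
29^88 ≡ 507 (mod 851)
29^99 ≡ 783 (mod 851)
29^132 ≡ 1 (mod 851) ✓
Therefore the multiplicative order of 29 modulo 851 is 132.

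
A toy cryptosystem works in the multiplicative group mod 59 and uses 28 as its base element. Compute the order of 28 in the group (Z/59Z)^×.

29

By Lagrange's theorem, ord_59(28) divides φ(59) = 59 − 1 = 58 = 2 · 29.
Divisors of 58: 1, 2, 29, 58.
Compute 28^d (mod 59) for the divisors d until we hit 1:
28^1 ≡ 28 (mod 59)
28^2 ≡ 17 (mod 59)
28^29 ≡ 1 (mod 59) ✓
The smallest such exponent is 29, so the order of 28 is 29.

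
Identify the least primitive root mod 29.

2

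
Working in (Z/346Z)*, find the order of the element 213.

ord(213) | φ(346) = φ(2)·φ(173) = 1·172 = 172 = 2^2 · 43.
Divisors of 172: 1, 2, 4, 43, 86, 172.
Check 213^d mod 346 for each divisor in increasing order:
213^1 ≡ 213 (mod 346)
213^2 ≡ 43 (mod 346)
213^4 ≡ 119 (mod 346)
213^43 ≡ 345 (mod 346)
213^86 ≡ 1 (mod 346) ✓
Therefore the multiplicative order of 213 modulo 346 is 86.

86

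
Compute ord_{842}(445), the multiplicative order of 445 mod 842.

420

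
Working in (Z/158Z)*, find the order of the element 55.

By Lagrange's theorem, ord_158(55) divides φ(158) = φ(2)·φ(79) = 1·78 = 78 = 2 · 3 · 13.
Divisors of 78: 1, 2, 3, 6, 13, 26, 39, 78.
Compute 55^d (mod 158) for the divisors d until we hit 1:
55^1 ≡ 55 (mod 158)
55^2 ≡ 23 (mod 158)
55^3 ≡ 1 (mod 158) ✓
So ord_158(55) = 3.

3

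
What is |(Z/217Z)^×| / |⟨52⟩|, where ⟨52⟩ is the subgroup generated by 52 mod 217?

ord(52) | φ(217) = φ(7·31) = (7−1)·(31−1) = 6·30 = 180 = 2^2 · 3^2 · 5.
Divisors of 180: 1, 2, 3, 4, 5, 6, 9, 10, 12, 15, 18, 20, 30, 36, 45, 60, 90, 180.
Evaluate successive powers at the divisors of 180:
52^1 ≡ 52 (mod 217)
52^2 ≡ 100 (mod 217)
52^3 ≡ 209 (mod 217)
52^4 ≡ 18 (mod 217)
52^5 ≡ 68 (mod 217)
52^6 ≡ 64 (mod 217)
52^9 ≡ 139 (mod 217)
52^10 ≡ 67 (mod 217)
52^12 ≡ 190 (mod 217)
52^15 ≡ 216 (mod 217)
52^18 ≡ 8 (mod 217)
52^20 ≡ 149 (mod 217)
52^30 ≡ 1 (mod 217) ✓
Thus |⟨52⟩| = ord(52) = 30.
[(Z/217Z)^× : ⟨52⟩] = 180/30 = 6.

6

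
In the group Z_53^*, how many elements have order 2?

φ(53) = 53 − 1 = 52 = 2^2 · 13.
(Z/53Z)^× is cyclic (|G| = 52); a cyclic group of order m has exactly φ(d) elements of each order d | m, and none otherwise.
2 | 52, and φ(2) = 2 − 1 = 1.

1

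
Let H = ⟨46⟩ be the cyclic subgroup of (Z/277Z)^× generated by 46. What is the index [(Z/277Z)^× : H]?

Since 46 ∈ (Z/277Z)^×, its order divides φ(277) = 277 − 1 = 276 = 2^2 · 3 · 23.
Divisors of 276: 1, 2, 3, 4, 6, 12, 23, 46, 69, 92, 138, 276.
Check 46^d mod 277 for each divisor in increasing order:
46^1 ≡ 46 (mod 277)
46^2 ≡ 177 (mod 277)
46^3 ≡ 109 (mod 277)
46^4 ≡ 28 (mod 277)
46^6 ≡ 247 (mod 277)
46^12 ≡ 69 (mod 277)
46^23 ≡ 242 (mod 277)
46^46 ≡ 117 (mod 277)
46^69 ≡ 60 (mod 277)
46^92 ≡ 116 (mod 277)
46^138 ≡ 276 (mod 277)
46^276 ≡ 1 (mod 277) ✓
Thus |⟨46⟩| = ord(46) = 276.
[(Z/277Z)^× : ⟨46⟩] = 276/276 = 1.

1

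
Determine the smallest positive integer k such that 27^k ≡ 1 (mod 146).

ord(27) | φ(146) = φ(2)·φ(73) = 1·72 = 72 = 2^3 · 3^2.
Divisors of 72: 1, 2, 3, 4, 6, 8, 9, 12, 18, 24, 36, 72.
Check 27^d mod 146 for each divisor in increasing order:
27^1 ≡ 27
27^2 ≡ 145
27^3 ≡ 119
27^4 ≡ 1
Hence ord(27) = 4.

4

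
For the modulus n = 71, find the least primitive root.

φ(71) = 71 − 1 = 70 = 2 · 5 · 7.
g is a primitive root iff g^(70/q) ≢ 1 (mod 71) for each prime q ∈ {2, 5, 7}.
g = 2: 2^35 ≡ 1 — hits 1, so not a primitive root.
g = 3: 3^35 ≡ 1 — hits 1, so not a primitive root.
g = 4: 4^35 ≡ 1 — hits 1, so not a primitive root.
g = 5: 5^35 ≡ 1 — hits 1, so not a primitive root.
g = 6: 6^35 ≡ 1 — hits 1, so not a primitive root.
g = 7: 7^35 ≡ 70; 7^14 ≡ 54; 7^10 ≡ 45 — none is 1, so 7 is a primitive root.
Hence the least primitive root of 71 is 7.

7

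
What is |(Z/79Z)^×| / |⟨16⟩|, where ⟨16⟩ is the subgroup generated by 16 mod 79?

2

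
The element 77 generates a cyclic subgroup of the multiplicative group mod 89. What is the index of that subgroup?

The order of 77 must divide φ(89) = 89 − 1 = 88 = 2^3 · 11.
Divisors of 88: 1, 2, 4, 8, 11, 22, 44, 88.
Check 77^d mod 89 for each divisor in increasing order:
77^1 ≡ 77 (mod 89)
77^2 ≡ 55 (mod 89)
77^4 ≡ 88 (mod 89)
77^8 ≡ 1 (mod 89) ✓
So ord_89(77) = 8, hence |⟨77⟩| = 8.
Index = |(Z/89Z)^×| / |⟨77⟩| = 88 / 8 = 11.

11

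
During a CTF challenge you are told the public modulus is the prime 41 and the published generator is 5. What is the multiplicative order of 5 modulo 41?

20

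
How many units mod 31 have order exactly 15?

φ(31) = 31 − 1 = 30 = 2 · 3 · 5.
In a cyclic group of order 30, there are φ(d) elements of order d for each divisor d of 30, and zero for non-divisors.
15 = 3 · 5 divides 30, and φ(15) = 8.

8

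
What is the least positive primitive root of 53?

2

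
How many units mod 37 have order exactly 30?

φ(37) = 37 − 1 = 36 = 2^2 · 3^2.
Since (Z/37Z)^× is cyclic of order 36, the number of elements of order d is φ(d) when d | 36 and 0 otherwise.
Since 30 ∤ 36, the count is 0.

0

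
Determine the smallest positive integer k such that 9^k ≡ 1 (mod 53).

By Lagrange's theorem, ord_53(9) divides φ(53) = 53 − 1 = 52 = 2^2 · 13.
Divisors of 52: 1, 2, 4, 13, 26, 52.
Evaluate successive powers at the divisors of 52:
9^1 ≡ 9
9^2 ≡ 28
9^4 ≡ 42
9^13 ≡ 52
9^26 ≡ 1
Hence ord(9) = 26.

26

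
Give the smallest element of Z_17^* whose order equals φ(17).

3

φ(17) = 17 − 1 = 16 = 2^4.
g is a primitive root iff g^(16/q) ≢ 1 (mod 17) for each prime q ∈ {2}.
g = 2: 2^8 ≡ 1 — hits 1, so not a primitive root.
g = 3: 3^8 ≡ 16 — none is 1, so 3 is a primitive root.
Hence the least primitive root of 17 is 3.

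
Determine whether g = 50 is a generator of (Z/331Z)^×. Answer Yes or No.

φ(331) = 331 − 1 = 330 = 2 · 3 · 5 · 11.
50 is a primitive root mod 331 iff 50^(φ(331)/q) ≢ 1 for every prime q | φ(331), i.e. q ∈ {2, 3, 5, 11}.
50^165 ≡ 330 (mod 331)  [q = 2: ≢ 1 ✓]
50^110 ≡ 31 (mod 331)  [q = 3: ≢ 1 ✓]
50^66 ≡ 323 (mod 331)  [q = 5: ≢ 1 ✓]
50^30 ≡ 293 (mod 331)  [q = 11: ≢ 1 ✓]
Every test exponent gives a nontrivial residue, hence 50 generates the full group.

Yes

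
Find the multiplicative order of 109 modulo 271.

By Lagrange's theorem, ord_271(109) divides φ(271) = 271 − 1 = 270 = 2 · 3^3 · 5.
Divisors of 270: 1, 2, 3, 5, 6, 9, 10, 15, 18, 27, 30, 45, 54, 90, 135, 270.
Check 109^d mod 271 for each divisor in increasing order:
109^1 ≡ 109 (mod 271)
109^2 ≡ 228 (mod 271)
109^3 ≡ 191 (mod 271)
109^5 ≡ 188 (mod 271)
109^6 ≡ 167 (mod 271)
109^9 ≡ 190 (mod 271)
109^10 ≡ 114 (mod 271)
109^15 ≡ 23 (mod 271)
109^18 ≡ 57 (mod 271)
109^27 ≡ 261 (mod 271)
109^30 ≡ 258 (mod 271)
109^45 ≡ 243 (mod 271)
109^54 ≡ 100 (mod 271)
109^90 ≡ 242 (mod 271)
109^135 ≡ 270 (mod 271)
109^270 ≡ 1 (mod 271) ✓
So ord_271(109) = 270.

270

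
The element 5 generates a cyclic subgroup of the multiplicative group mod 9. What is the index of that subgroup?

Since 5 ∈ (Z/9Z)^×, its order divides φ(9) = φ(3^2) = 3·(3−1) = 6 = 2 · 3.
Divisors of 6: 1, 2, 3, 6.
Evaluate successive powers at the divisors of 6:
5^1 ≡ 5
5^2 ≡ 7
5^3 ≡ 8
5^6 ≡ 1
Thus |⟨5⟩| = ord(5) = 6.
Index = |(Z/9Z)^×| / |⟨5⟩| = 6 / 6 = 1.

1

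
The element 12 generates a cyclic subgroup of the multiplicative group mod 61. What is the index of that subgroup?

4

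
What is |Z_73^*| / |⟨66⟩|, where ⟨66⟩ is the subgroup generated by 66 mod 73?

3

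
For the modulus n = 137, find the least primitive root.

φ(137) = 137 − 1 = 136 = 2^3 · 17.
Test candidates g = 2, 3, … against the prime factors q ∈ {2, 17} of φ(137): g is a generator iff g^(136/q) ≢ 1 for every such q.
g = 2: 2^68 ≡ 1 — hits 1, so not a primitive root.
g = 3: 3^68 ≡ 136; 3^8 ≡ 122 — none is 1, so 3 is a primitive root.
The smallest primitive root modulo 137 is 3.

3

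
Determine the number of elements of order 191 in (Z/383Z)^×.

190

φ(383) = 383 − 1 = 382 = 2 · 191.
In a cyclic group of order 382, there are φ(d) elements of order d for each divisor d of 382, and zero for non-divisors.
191 | 382, and φ(191) = 191 − 1 = 190.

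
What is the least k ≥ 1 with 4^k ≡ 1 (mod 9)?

ord(4) | φ(9) = φ(3^2) = 3·(3−1) = 6 = 2 · 3.
Divisors of 6: 1, 2, 3, 6.
Compute 4^d (mod 9) for the divisors d until we hit 1:
4^1 ≡ 4 (mod 9)
4^2 ≡ 7 (mod 9)
4^3 ≡ 1 (mod 9) ✓
The smallest such exponent is 3, so the order of 4 is 3.

3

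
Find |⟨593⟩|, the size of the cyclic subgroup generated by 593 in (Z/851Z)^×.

By Lagrange's theorem, ord_851(593) divides φ(851) = φ(23·37) = (23−1)·(37−1) = 22·36 = 792 = 2^3 · 3^2 · 11.
Divisors of 792: 1, 2, 3, 4, 6, 8, 9, 11, 12, 18, 22, 24, 33, 36, 44, 66, 72, 88, 99, 132, 198, 264, 396, 792.
Check 593^d mod 851 for each divisor in increasing order:
593^1 ≡ 593 (mod 851)
593^2 ≡ 186 (mod 851)
593^3 ≡ 519 (mod 851)
593^4 ≡ 556 (mod 851)
593^6 ≡ 445 (mod 851)
593^8 ≡ 223 (mod 851)
593^9 ≡ 334 (mod 851)
593^11 ≡ 1 (mod 851) ✓
The smallest such exponent is 11, so the order of 593 is 11.

11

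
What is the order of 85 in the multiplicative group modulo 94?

46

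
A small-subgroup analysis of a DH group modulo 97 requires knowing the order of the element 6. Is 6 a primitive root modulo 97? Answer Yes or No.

φ(97) = 97 − 1 = 96 = 2^5 · 3.
An element g generates (Z/97Z)^× iff g^(96/q) ≢ 1 (mod 97) for each prime q ∈ {2, 3}.
6^48 ≡ 1 (mod 97)  [q = 2: ≡ 1 ✗]
6^32 ≡ 61 (mod 97)  [q = 3: ≢ 1 ✓]
6^48 ≡ 1 shows ord(6) | 48, strictly less than φ(97); not a primitive root.

No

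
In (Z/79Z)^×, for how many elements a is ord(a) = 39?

φ(79) = 79 − 1 = 78 = 2 · 3 · 13.
(Z/79Z)^× is cyclic (|G| = 78); a cyclic group of order m has exactly φ(d) elements of each order d | m, and none otherwise.
39 = 3 · 13 divides 78, and φ(39) = 24.

24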